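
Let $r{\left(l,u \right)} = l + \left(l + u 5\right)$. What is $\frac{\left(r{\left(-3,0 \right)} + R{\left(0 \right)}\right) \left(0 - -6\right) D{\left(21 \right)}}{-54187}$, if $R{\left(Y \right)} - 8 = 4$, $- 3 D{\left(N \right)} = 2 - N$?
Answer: $- \frac{228}{54187} \approx -0.0042076$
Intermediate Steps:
$D{\left(N \right)} = - \frac{2}{3} + \frac{N}{3}$ ($D{\left(N \right)} = - \frac{2 - N}{3} = - \frac{2}{3} + \frac{N}{3}$)
$R{\left(Y \right)} = 12$ ($R{\left(Y \right)} = 8 + 4 = 12$)
$r{\left(l,u \right)} = 2 l + 5 u$ ($r{\left(l,u \right)} = l + \left(l + 5 u\right) = 2 l + 5 u$)
$\frac{\left(r{\left(-3,0 \right)} + R{\left(0 \right)}\right) \left(0 - -6\right) D{\left(21 \right)}}{-54187} = \frac{\left(\left(2 \left(-3\right) + 5 \cdot 0\right) + 12\right) \left(0 - -6\right) \left(- \frac{2}{3} + \frac{1}{3} \cdot 21\right)}{-54187} = \left(\left(-6 + 0\right) + 12\right) \left(0 + 6\right) \left(- \frac{2}{3} + 7\right) \left(- \frac{1}{54187}\right) = \left(-6 + 12\right) 6 \cdot \frac{19}{3} \left(- \frac{1}{54187}\right) = 6 \cdot 6 \cdot \frac{19}{3} \left(- \frac{1}{54187}\right) = 36 \cdot \frac{19}{3} \left(- \frac{1}{54187}\right) = 228 \left(- \frac{1}{54187}\right) = - \frac{228}{54187}$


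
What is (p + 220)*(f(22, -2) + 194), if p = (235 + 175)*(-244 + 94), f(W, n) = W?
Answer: -13236480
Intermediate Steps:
p = -61500 (p = 410*(-150) = -61500)
(p + 220)*(f(22, -2) + 194) = (-61500 + 220)*(22 + 194) = -61280*216 = -13236480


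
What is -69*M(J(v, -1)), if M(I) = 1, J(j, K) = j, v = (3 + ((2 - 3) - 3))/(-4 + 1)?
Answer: -69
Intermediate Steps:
v = ⅓ (v = (3 + (-1 - 3))/(-3) = (3 - 4)*(-⅓) = -1*(-⅓) = ⅓ ≈ 0.33333)
-69*M(J(v, -1)) = -69*1 = -69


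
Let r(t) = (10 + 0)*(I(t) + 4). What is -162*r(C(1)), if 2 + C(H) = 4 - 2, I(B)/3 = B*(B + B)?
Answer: -6480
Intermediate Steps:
I(B) = 6*B² (I(B) = 3*(B*(B + B)) = 3*(B*(2*B)) = 3*(2*B²) = 6*B²)
C(H) = 0 (C(H) = -2 + (4 - 2) = -2 + 2 = 0)
r(t) = 40 + 60*t² (r(t) = (10 + 0)*(6*t² + 4) = 10*(4 + 6*t²) = 40 + 60*t²)
-162*r(C(1)) = -162*(40 + 60*0²) = -162*(40 + 60*0) = -162*(40 + 0) = -162*40 = -6480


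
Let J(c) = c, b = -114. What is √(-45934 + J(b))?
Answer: 4*I*√2878 ≈ 214.59*I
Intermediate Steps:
√(-45934 + J(b)) = √(-45934 - 114) = √(-46048) = 4*I*√2878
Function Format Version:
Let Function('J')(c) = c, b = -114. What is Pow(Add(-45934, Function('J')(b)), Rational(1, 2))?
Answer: Mul(4, I, Pow(2878, Rational(1, 2))) ≈ Mul(214.59, I)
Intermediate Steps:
Pow(Add(-45934, Function('J')(b)), Rational(1, 2)) = Pow(Add(-45934, -114), Rational(1, 2)) = Pow(-46048, Rational(1, 2)) = Mul(4, I, Pow(2878, Rational(1, 2)))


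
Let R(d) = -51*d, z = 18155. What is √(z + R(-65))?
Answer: √21470 ≈ 146.53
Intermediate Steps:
√(z + R(-65)) = √(18155 - 51*(-65)) = √(18155 + 3315) = √21470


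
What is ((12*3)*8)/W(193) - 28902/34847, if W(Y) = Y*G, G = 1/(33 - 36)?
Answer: -35685894/6725471 ≈ -5.3061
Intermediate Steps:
G = -⅓ (G = 1/(-3) = -⅓ ≈ -0.33333)
W(Y) = -Y/3 (W(Y) = Y*(-⅓) = -Y/3)
((12*3)*8)/W(193) - 28902/34847 = ((12*3)*8)/((-⅓*193)) - 28902/34847 = (36*8)/(-193/3) - 28902*1/34847 = 288*(-3/193) - 28902/34847 = -864/193 - 28902/34847 = -35685894/6725471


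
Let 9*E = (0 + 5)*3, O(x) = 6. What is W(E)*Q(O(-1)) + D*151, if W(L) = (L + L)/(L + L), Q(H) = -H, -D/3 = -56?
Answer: 25362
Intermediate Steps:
D = 168 (D = -3*(-56) = 168)
E = 5/3 (E = ((0 + 5)*3)/9 = (5*3)/9 = (⅑)*15 = 5/3 ≈ 1.6667)
W(L) = 1 (W(L) = (2*L)/((2*L)) = (2*L)*(1/(2*L)) = 1)
W(E)*Q(O(-1)) + D*151 = 1*(-1*6) + 168*151 = 1*(-6) + 25368 = -6 + 25368 = 25362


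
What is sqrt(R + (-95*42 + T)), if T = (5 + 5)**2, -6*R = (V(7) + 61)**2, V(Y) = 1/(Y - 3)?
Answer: I*sqrt(2600790)/24 ≈ 67.196*I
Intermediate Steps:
V(Y) = 1/(-3 + Y)
R = -60025/96 (R = -(1/(-3 + 7) + 61)**2/6 = -(1/4 + 61)**2/6 = -(245/4)**2/6 = -1/6*60025/16 = -60025/96 ≈ -625.26)
T = 100 (T = 10**2 = 100)
sqrt(R + (-95*42 + T)) = sqrt(-60025/96 + (-95*42 + 100)) = sqrt(-60025/96 + (-3990 + 100)) = sqrt(-60025/96 - 3890) = sqrt(-433465/96) = I*sqrt(2600790)/24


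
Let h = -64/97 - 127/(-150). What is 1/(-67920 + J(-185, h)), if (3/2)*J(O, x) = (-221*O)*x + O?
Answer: -4365/274775887 ≈ -1.5886e-5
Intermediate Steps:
h = 2719/14550 (h = -64*1/97 - 127*(-1/150) = -64/97 + 127/150 = 2719/14550 ≈ 0.18687)
J(O, x) = 2*O/3 - 442*O*x/3 (J(O, x) = 2*((-221*O)*x + O)/3 = 2*(-221*O*x + O)/3 = 2*(O - 221*O*x)/3 = 2*O/3 - 442*O*x/3)
1/(-67920 + J(-185, h)) = 1/(-67920 + (⅔)*(-185)*(1 - 221*2719/14550)) = 1/(-67920 + (⅔)*(-185)*(1 - 600899/14550)) = 1/(-67920 + (⅔)*(-185)*(-586349/14550)) = 1/(-67920 + 21694913/4365) = 1/(-274775887/4365) = -4365/274775887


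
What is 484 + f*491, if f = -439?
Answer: -215065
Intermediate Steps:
484 + f*491 = 484 - 439*491 = 484 - 215549 = -215065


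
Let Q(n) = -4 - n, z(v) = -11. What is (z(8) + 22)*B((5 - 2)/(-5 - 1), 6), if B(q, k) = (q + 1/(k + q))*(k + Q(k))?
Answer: 14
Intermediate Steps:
B(q, k) = -4*q - 4/(k + q) (B(q, k) = (q + 1/(k + q))*(k + (-4 - k)) = (q + 1/(k + q))*(-4) = -4*q - 4/(k + q))
(z(8) + 22)*B((5 - 2)/(-5 - 1), 6) = (-11 + 22)*(4*(-1 - ((5 - 2)/(-5 - 1))² - 1*6*(5 - 2)/(-5 - 1))/(6 + (5 - 2)/(-5 - 1))) = 11*(4*(-1 - (3/(-6))² - 1*6*3/(-6))/(6 + 3/(-6))) = 11*(4*(-1 - (3*(-⅙))² - 1*6*3*(-⅙))/(6 + 3*(-⅙))) = 11*(4*(-1 - (-½)² - 1*6*(-½))/(6 - ½)) = 11*(4*(-1 - 1*¼ + 3)/(11/2)) = 11*(4*(2/11)*(-1 - ¼ + 3)) = 11*(4*(2/11)*(7/4)) = 11*(14/11) = 14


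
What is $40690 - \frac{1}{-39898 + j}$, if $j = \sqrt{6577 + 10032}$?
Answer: $\frac{64771717158448}{1591833795} + \frac{\sqrt{16609}}{1591833795} \approx 40690.0$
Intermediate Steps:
$j = \sqrt{16609} \approx 128.88$
$40690 - \frac{1}{-39898 + j} = 40690 - \frac{1}{-39898 + \sqrt{16609}}$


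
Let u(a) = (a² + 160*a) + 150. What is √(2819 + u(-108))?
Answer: I*√2647 ≈ 51.449*I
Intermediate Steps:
u(a) = 150 + a² + 160*a
√(2819 + u(-108)) = √(2819 + (150 + (-108)² + 160*(-108))) = √(2819 + (150 + 11664 - 17280)) = √(2819 - 5466) = √(-2647) = I*√2647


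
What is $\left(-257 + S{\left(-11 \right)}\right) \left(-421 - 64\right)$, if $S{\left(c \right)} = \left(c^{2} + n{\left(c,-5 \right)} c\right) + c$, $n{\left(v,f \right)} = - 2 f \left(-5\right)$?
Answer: $-195455$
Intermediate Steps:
$n{\left(v,f \right)} = 10 f$
$S{\left(c \right)} = c^{2} - 49 c$ ($S{\left(c \right)} = \left(c^{2} + 10 \left(-5\right) c\right) + c = \left(c^{2} - 50 c\right) + c = c^{2} - 49 c$)
$\left(-257 + S{\left(-11 \right)}\right) \left(-421 - 64\right) = \left(-257 - 11 \left(-49 - 11\right)\right) \left(-421 - 64\right) = \left(-257 - -660\right) \left(-485\right) = \left(-257 + 660\right) \left(-485\right) = 403 \left(-485\right) = -195455$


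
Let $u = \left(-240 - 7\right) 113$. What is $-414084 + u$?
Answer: $-441995$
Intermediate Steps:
$u = -27911$ ($u = \left(-247\right) 113 = -27911$)
$-414084 + u = -414084 - 27911 = -441995$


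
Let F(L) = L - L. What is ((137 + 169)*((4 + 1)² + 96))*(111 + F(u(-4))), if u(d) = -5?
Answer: 4109886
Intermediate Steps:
F(L) = 0
((137 + 169)*((4 + 1)² + 96))*(111 + F(u(-4))) = ((137 + 169)*((4 + 1)² + 96))*(111 + 0) = (306*(5² + 96))*111 = (306*(25 + 96))*111 = (306*121)*111 = 37026*111 = 4109886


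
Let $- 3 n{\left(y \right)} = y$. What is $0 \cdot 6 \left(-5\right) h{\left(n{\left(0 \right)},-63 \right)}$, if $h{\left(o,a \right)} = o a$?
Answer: $0$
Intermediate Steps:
$n{\left(y \right)} = - \frac{y}{3}$
$h{\left(o,a \right)} = a o$
$0 \cdot 6 \left(-5\right) h{\left(n{\left(0 \right)},-63 \right)} = 0 \cdot 6 \left(-5\right) \left(- 63 \left(\left(- \frac{1}{3}\right) 0\right)\right) = 0 \left(-5\right) \left(\left(-63\right) 0\right) = 0 \cdot 0 = 0$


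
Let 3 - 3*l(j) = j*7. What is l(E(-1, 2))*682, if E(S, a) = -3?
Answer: 5456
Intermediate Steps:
l(j) = 1 - 7*j/3 (l(j) = 1 - j*7/3 = 1 - 7*j/3)
l(E(-1, 2))*682 = (1 - 7/3*(-3))*682 = (1 + 7)*682 = 8*682 = 5456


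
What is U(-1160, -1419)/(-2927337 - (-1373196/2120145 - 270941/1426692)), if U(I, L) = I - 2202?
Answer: 3389785708854360/2951529532517003501 ≈ 0.0011485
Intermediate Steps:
U(I, L) = -2202 + I
U(-1160, -1419)/(-2927337 - (-1373196/2120145 - 270941/1426692)) = (-2202 - 1160)/(-2927337 - (-1373196/2120145 - 270941/1426692)) = -3362/(-2927337 - (-1373196*1/2120145 - 270941*1/1426692)) = -3362/(-2927337 - (-457732/706715 - 270941/1426692)) = -3362/(-2927337 - 1*(-844520651359/1008264636780)) = -3362/(-2927337 + 844520651359/1008264636780) = -3362/(-2951529532517003501/1008264636780) = -3362*(-1008264636780/2951529532517003501) = 3389785708854360/2951529532517003501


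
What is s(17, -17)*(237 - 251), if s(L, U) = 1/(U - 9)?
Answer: 7/13 ≈ 0.53846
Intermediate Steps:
s(L, U) = 1/(-9 + U)
s(17, -17)*(237 - 251) = (237 - 251)/(-9 - 17) = -14/(-26) = -1/26*(-14) = 7/13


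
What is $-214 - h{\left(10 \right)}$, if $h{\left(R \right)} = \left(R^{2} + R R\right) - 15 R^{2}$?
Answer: $1086$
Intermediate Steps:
$h{\left(R \right)} = - 13 R^{2}$ ($h{\left(R \right)} = \left(R^{2} + R^{2}\right) - 15 R^{2} = 2 R^{2} - 15 R^{2} = - 13 R^{2}$)
$-214 - h{\left(10 \right)} = -214 - - 13 \cdot 10^{2} = -214 - \left(-13\right) 100 = -214 - -1300 = -214 + 1300 = 1086$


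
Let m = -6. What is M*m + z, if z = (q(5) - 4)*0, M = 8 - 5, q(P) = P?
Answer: -18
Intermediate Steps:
M = 3
z = 0 (z = (5 - 4)*0 = 1*0 = 0)
M*m + z = 3*(-6) + 0 = -18 + 0 = -18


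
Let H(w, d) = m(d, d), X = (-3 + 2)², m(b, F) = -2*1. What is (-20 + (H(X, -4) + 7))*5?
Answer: -75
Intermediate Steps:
m(b, F) = -2
X = 1 (X = (-1)² = 1)
H(w, d) = -2
(-20 + (H(X, -4) + 7))*5 = (-20 + (-2 + 7))*5 = (-20 + 5)*5 = -15*5 = -75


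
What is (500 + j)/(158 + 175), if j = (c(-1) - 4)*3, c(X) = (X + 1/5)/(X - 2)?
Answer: 2444/1665 ≈ 1.4679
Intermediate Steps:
c(X) = (⅕ + X)/(-2 + X) (c(X) = (X + ⅕)/(-2 + X) = (⅕ + X)/(-2 + X))
j = -56/5 (j = ((⅕ - 1)/(-2 - 1) - 4)*3 = (-⅘/(-3) - 4)*3 = (-⅓*(-⅘) - 4)*3 = (4/15 - 4)*3 = -56/15*3 = -56/5 ≈ -11.200)
(500 + j)/(158 + 175) = (500 - 56/5)/(158 + 175) = (2444/5)/333 = (2444/5)*(1/333) = 2444/1665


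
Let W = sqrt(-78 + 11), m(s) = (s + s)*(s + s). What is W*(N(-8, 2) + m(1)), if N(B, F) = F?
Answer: 6*I*sqrt(67) ≈ 49.112*I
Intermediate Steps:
m(s) = 4*s**2 (m(s) = (2*s)*(2*s) = 4*s**2)
W = I*sqrt(67) (W = sqrt(-67) = I*sqrt(67) ≈ 8.1853*I)
W*(N(-8, 2) + m(1)) = (I*sqrt(67))*(2 + 4*1**2) = (I*sqrt(67))*(2 + 4*1) = (I*sqrt(67))*(2 + 4) = (I*sqrt(67))*6 = 6*I*sqrt(67)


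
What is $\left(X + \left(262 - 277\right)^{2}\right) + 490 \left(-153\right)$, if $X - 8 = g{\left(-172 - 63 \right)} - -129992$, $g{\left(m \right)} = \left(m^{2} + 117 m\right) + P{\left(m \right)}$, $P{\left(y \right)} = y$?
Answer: $82750$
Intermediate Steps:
$g{\left(m \right)} = m^{2} + 118 m$ ($g{\left(m \right)} = \left(m^{2} + 117 m\right) + m = m^{2} + 118 m$)
$X = 157495$ ($X = 8 + \left(\left(-172 - 63\right) \left(118 - 235\right) - -129992\right) = 8 + \left(- 235 \left(118 - 235\right) + 129992\right) = 8 + \left(\left(-235\right) \left(-117\right) + 129992\right) = 8 + \left(27495 + 129992\right) = 8 + 157487 = 157495$)
$\left(X + \left(262 - 277\right)^{2}\right) + 490 \left(-153\right) = \left(157495 + \left(262 - 277\right)^{2}\right) + 490 \left(-153\right) = \left(157495 + \left(-15\right)^{2}\right) - 74970 = \left(157495 + 225\right) - 74970 = 157720 - 74970 = 82750$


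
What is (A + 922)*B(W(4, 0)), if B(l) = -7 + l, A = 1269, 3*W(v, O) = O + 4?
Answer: -37247/3 ≈ -12416.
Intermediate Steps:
W(v, O) = 4/3 + O/3 (W(v, O) = (O + 4)/3 = (4 + O)/3 = 4/3 + O/3)
(A + 922)*B(W(4, 0)) = (1269 + 922)*(-7 + (4/3 + (1/3)*0)) = 2191*(-7 + (4/3 + 0)) = 2191*(-7 + 4/3) = 2191*(-17/3) = -37247/3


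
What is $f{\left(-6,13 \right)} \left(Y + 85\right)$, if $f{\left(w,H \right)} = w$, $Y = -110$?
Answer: $150$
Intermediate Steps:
$f{\left(-6,13 \right)} \left(Y + 85\right) = - 6 \left(-110 + 85\right) = \left(-6\right) \left(-25\right) = 150$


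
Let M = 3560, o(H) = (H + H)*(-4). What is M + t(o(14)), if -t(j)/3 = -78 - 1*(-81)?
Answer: 3551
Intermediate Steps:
o(H) = -8*H (o(H) = (2*H)*(-4) = -8*H)
t(j) = -9 (t(j) = -3*(-78 - 1*(-81)) = -3*(-78 + 81) = -3*3 = -9)
M + t(o(14)) = 3560 - 9 = 3551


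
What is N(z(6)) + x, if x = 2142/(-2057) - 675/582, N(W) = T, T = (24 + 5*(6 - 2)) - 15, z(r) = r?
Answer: 629077/23474 ≈ 26.799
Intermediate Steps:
T = 29 (T = (24 + 5*4) - 15 = (24 + 20) - 15 = 44 - 15 = 29)
N(W) = 29
x = -51669/23474 (x = 2142*(-1/2057) - 675*1/582 = -126/121 - 225/194 = -51669/23474 ≈ -2.2011)
N(z(6)) + x = 29 - 51669/23474 = 629077/23474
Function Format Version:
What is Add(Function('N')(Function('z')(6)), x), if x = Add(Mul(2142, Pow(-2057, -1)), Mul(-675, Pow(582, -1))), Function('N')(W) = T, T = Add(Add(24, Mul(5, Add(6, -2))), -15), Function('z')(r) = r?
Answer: Rational(629077, 23474) ≈ 26.799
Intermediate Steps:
T = 29 (T = Add(Add(24, Mul(5, 4)), -15) = Add(Add(24, 20), -15) = Add(44, -15) = 29)
Function('N')(W) = 29
x = Rational(-51669, 23474) (x = Add(Mul(2142, Rational(-1, 2057)), Mul(-675, Rational(1, 582))) = Add(Rational(-126, 121), Rational(-225, 194)) = Rational(-51669, 23474) ≈ -2.2011)
Add(Function('N')(Function('z')(6)), x) = Add(29, Rational(-51669, 23474)) = Rational(629077, 23474)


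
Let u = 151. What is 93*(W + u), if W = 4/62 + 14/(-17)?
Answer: 237531/17 ≈ 13972.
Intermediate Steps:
W = -400/527 (W = 4*(1/62) + 14*(-1/17) = 2/31 - 14/17 = -400/527 ≈ -0.75901)
93*(W + u) = 93*(-400/527 + 151) = 93*(79177/527) = 237531/17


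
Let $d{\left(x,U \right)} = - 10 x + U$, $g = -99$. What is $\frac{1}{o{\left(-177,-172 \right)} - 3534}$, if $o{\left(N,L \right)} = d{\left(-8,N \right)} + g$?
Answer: $- \frac{1}{3730} \approx -0.0002681$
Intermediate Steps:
$d{\left(x,U \right)} = U - 10 x$
$o{\left(N,L \right)} = -19 + N$ ($o{\left(N,L \right)} = \left(N - -80\right) - 99 = \left(N + 80\right) - 99 = \left(80 + N\right) - 99 = -19 + N$)
$\frac{1}{o{\left(-177,-172 \right)} - 3534} = \frac{1}{\left(-19 - 177\right) - 3534} = \frac{1}{-196 - 3534} = \frac{1}{-3730} = - \frac{1}{3730}$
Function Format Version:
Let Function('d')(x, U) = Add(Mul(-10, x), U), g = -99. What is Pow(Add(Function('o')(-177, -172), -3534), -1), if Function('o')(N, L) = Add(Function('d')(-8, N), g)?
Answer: Rational(-1, 3730) ≈ -0.00026810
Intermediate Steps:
Function('d')(x, U) = Add(U, Mul(-10, x))
Function('o')(N, L) = Add(-19, N) (Function('o')(N, L) = Add(Add(N, Mul(-10, -8)), -99) = Add(Add(N, 80), -99) = Add(Add(80, N), -99) = Add(-19, N))
Pow(Add(Function('o')(-177, -172), -3534), -1) = Pow(Add(Add(-19, -177), -3534), -1) = Pow(Add(-196, -3534), -1) = Pow(-3730, -1) = Rational(-1, 3730)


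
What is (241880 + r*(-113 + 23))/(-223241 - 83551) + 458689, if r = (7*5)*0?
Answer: 17590234226/38349 ≈ 4.5869e+5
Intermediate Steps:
r = 0 (r = 35*0 = 0)
(241880 + r*(-113 + 23))/(-223241 - 83551) + 458689 = (241880 + 0*(-113 + 23))/(-223241 - 83551) + 458689 = (241880 + 0*(-90))/(-306792) + 458689 = (241880 + 0)*(-1/306792) + 458689 = 241880*(-1/306792) + 458689 = -30235/38349 + 458689 = 17590234226/38349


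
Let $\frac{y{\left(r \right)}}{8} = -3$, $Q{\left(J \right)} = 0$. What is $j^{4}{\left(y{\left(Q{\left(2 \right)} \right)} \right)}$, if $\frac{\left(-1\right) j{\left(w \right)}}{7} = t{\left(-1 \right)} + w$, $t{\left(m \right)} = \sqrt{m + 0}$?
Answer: $788298721 - 132535200 i \approx 7.883 \cdot 10^{8} - 1.3254 \cdot 10^{8} i$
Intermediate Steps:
$t{\left(m \right)} = \sqrt{m}$
$y{\left(r \right)} = -24$ ($y{\left(r \right)} = 8 \left(-3\right) = -24$)
$j{\left(w \right)} = - 7 i - 7 w$ ($j{\left(w \right)} = - 7 \left(\sqrt{-1} + w\right) = - 7 \left(i + w\right) = - 7 i - 7 w$)
$j^{4}{\left(y{\left(Q{\left(2 \right)} \right)} \right)} = \left(- 7 i - -168\right)^{4} = \left(- 7 i + 168\right)^{4} = \left(168 - 7 i\right)^{4}$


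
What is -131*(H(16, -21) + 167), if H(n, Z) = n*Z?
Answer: 22139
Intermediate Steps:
H(n, Z) = Z*n
-131*(H(16, -21) + 167) = -131*(-21*16 + 167) = -131*(-336 + 167) = -131*(-169) = 22139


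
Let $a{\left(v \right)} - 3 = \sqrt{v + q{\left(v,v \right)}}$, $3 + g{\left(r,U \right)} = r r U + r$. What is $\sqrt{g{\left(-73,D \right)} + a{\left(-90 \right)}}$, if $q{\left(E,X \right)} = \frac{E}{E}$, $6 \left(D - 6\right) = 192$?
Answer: $\sqrt{202429 + i \sqrt{89}} \approx 449.92 + 0.01 i$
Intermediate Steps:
$D = 38$ ($D = 6 + \frac{1}{6} \cdot 192 = 6 + 32 = 38$)
$q{\left(E,X \right)} = 1$
$g{\left(r,U \right)} = -3 + r + U r^{2}$ ($g{\left(r,U \right)} = -3 + \left(r r U + r\right) = -3 + \left(r^{2} U + r\right) = -3 + \left(U r^{2} + r\right) = -3 + \left(r + U r^{2}\right) = -3 + r + U r^{2}$)
$a{\left(v \right)} = 3 + \sqrt{1 + v}$ ($a{\left(v \right)} = 3 + \sqrt{v + 1} = 3 + \sqrt{1 + v}$)
$\sqrt{g{\left(-73,D \right)} + a{\left(-90 \right)}} = \sqrt{\left(-3 - 73 + 38 \left(-73\right)^{2}\right) + \left(3 + \sqrt{1 - 90}\right)} = \sqrt{\left(-3 - 73 + 38 \cdot 5329\right) + \left(3 + \sqrt{-89}\right)} = \sqrt{\left(-3 - 73 + 202502\right) + \left(3 + i \sqrt{89}\right)} = \sqrt{202426 + \left(3 + i \sqrt{89}\right)} = \sqrt{202429 + i \sqrt{89}}$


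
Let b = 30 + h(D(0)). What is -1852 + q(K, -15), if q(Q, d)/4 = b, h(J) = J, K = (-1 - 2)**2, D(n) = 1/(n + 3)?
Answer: -5192/3 ≈ -1730.7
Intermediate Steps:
D(n) = 1/(3 + n)
K = 9 (K = (-3)**2 = 9)
b = 91/3 (b = 30 + 1/(3 + 0) = 30 + 1/3 = 91/3 ≈ 30.333)
q(Q, d) = 364/3 (q(Q, d) = 4*(91/3) = 364/3)
-1852 + q(K, -15) = -1852 + 364/3 = -5192/3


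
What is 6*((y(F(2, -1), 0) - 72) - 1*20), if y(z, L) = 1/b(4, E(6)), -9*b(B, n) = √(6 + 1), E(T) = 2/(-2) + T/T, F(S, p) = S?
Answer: -552 - 54*√7/7 ≈ -572.41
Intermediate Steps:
E(T) = 0 (E(T) = 2*(-½) + 1 = -1 + 1 = 0)
b(B, n) = -√7/9 (b(B, n) = -√(6 + 1)/9 = -√7/9)
y(z, L) = -9*√7/7 (y(z, L) = 1/(-√7/9) = -9*√7/7)
6*((y(F(2, -1), 0) - 72) - 1*20) = 6*((-9*√7/7 - 72) - 1*20) = 6*((-72 - 9*√7/7) - 20) = 6*(-92 - 9*√7/7) = -552 - 54*√7/7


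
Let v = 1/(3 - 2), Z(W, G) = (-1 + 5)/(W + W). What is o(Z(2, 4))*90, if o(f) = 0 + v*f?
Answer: 90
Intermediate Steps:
Z(W, G) = 2/W (Z(W, G) = 4/((2*W)) = 4*(1/(2*W)) = 2/W)
v = 1 (v = 1/1 = 1)
o(f) = f (o(f) = 0 + 1*f = 0 + f = f)
o(Z(2, 4))*90 = (2/2)*90 = (2*(½))*90 = 1*90 = 90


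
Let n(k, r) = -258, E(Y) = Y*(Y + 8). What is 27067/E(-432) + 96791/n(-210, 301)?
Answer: -2953671767/7876224 ≈ -375.01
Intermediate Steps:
E(Y) = Y*(8 + Y)
27067/E(-432) + 96791/n(-210, 301) = 27067/((-432*(8 - 432))) + 96791/(-258) = 27067/((-432*(-424))) + 96791*(-1/258) = 27067/183168 - 96791/258 = -2953671767/7876224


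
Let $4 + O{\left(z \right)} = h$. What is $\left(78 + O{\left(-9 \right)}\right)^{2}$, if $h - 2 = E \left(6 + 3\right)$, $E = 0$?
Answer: $5776$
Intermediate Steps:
$h = 2$ ($h = 2 + 0 \left(6 + 3\right) = 2 + 0 \cdot 9 = 2 + 0 = 2$)
$O{\left(z \right)} = -2$ ($O{\left(z \right)} = -4 + 2 = -2$)
$\left(78 + O{\left(-9 \right)}\right)^{2} = \left(78 - 2\right)^{2} = 76^{2} = 5776$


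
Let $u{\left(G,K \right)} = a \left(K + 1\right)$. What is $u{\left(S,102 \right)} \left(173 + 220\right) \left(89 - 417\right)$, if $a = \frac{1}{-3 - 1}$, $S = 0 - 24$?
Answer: $3319278$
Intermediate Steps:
$S = -24$ ($S = 0 - 24 = -24$)
$a = - \frac{1}{4}$ ($a = \frac{1}{-4} = - \frac{1}{4} \approx -0.25$)
$u{\left(G,K \right)} = - \frac{1}{4} - \frac{K}{4}$ ($u{\left(G,K \right)} = - \frac{K + 1}{4} = - \frac{1 + K}{4} = - \frac{1}{4} - \frac{K}{4}$)
$u{\left(S,102 \right)} \left(173 + 220\right) \left(89 - 417\right) = \left(- \frac{1}{4} - \frac{51}{2}\right) \left(173 + 220\right) \left(89 - 417\right) = \left(- \frac{1}{4} - \frac{51}{2}\right) 393 \left(-328\right) = \left(- \frac{103}{4}\right) \left(-128904\right) = 3319278$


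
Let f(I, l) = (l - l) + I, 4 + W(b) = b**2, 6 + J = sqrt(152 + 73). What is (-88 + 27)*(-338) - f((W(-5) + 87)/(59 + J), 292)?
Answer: 350479/17 ≈ 20616.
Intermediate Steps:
J = 9 (J = -6 + sqrt(152 + 73) = -6 + sqrt(225) = -6 + 15 = 9)
W(b) = -4 + b**2
f(I, l) = I (f(I, l) = 0 + I = I)
(-88 + 27)*(-338) - f((W(-5) + 87)/(59 + J), 292) = (-88 + 27)*(-338) - ((-4 + (-5)**2) + 87)/(59 + 9) = -61*(-338) - ((-4 + 25) + 87)/68 = 20618 - (21 + 87)/68 = 20618 - 108/68 = 20618 - 1*27/17 = 20618 - 27/17 = 350479/17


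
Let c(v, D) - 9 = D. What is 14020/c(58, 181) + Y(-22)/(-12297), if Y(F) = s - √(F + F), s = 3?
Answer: 5746779/77881 + 2*I*√11/12297 ≈ 73.789 + 0.00053942*I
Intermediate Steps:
c(v, D) = 9 + D
Y(F) = 3 - √2*√F (Y(F) = 3 - √(F + F) = 3 - √(2*F) = 3 - √2*√F)
14020/c(58, 181) + Y(-22)/(-12297) = 14020/(9 + 181) + (3 - √2*√(-22))/(-12297) = 14020/190 + (3 - √2*I*√22)*(-1/12297) = 14020*(1/190) + (3 - 2*I*√11)*(-1/12297) = 1402/19 + (-1/4099 + 2*I*√11/12297) = 5746779/77881 + 2*I*√11/12297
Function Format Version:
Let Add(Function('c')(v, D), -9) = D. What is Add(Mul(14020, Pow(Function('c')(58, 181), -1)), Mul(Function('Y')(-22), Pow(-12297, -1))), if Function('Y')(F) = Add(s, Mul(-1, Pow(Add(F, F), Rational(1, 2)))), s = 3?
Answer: Add(Rational(5746779, 77881), Mul(Rational(2, 12297), I, Pow(11, Rational(1, 2)))) ≈ Add(73.789, Mul(0.00053942, I))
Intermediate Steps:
Function('c')(v, D) = Add(9, D)
Function('Y')(F) = Add(3, Mul(-1, Pow(2, Rational(1, 2)), Pow(F, Rational(1, 2)))) (Function('Y')(F) = Add(3, Mul(-1, Pow(Add(F, F), Rational(1, 2)))) = Add(3, Mul(-1, Pow(Mul(2, F), Rational(1, 2)))) = Add(3, Mul(-1, Mul(Pow(2, Rational(1, 2)), Pow(F, Rational(1, 2))))) = Add(3, Mul(-1, Pow(2, Rational(1, 2)), Pow(F, Rational(1, 2)))))
Add(Mul(14020, Pow(Function('c')(58, 181), -1)), Mul(Function('Y')(-22), Pow(-12297, -1))) = Add(Mul(14020, Pow(Add(9, 181), -1)), Mul(Add(3, Mul(-1, Pow(2, Rational(1, 2)), Pow(-22, Rational(1, 2)))), Pow(-12297, -1))) = Add(Mul(14020, Pow(190, -1)), Mul(Add(3, Mul(-1, Pow(2, Rational(1, 2)), Mul(I, Pow(22, Rational(1, 2))))), Rational(-1, 12297))) = Add(Mul(14020, Rational(1, 190)), Mul(Add(3, Mul(-2, I, Pow(11, Rational(1, 2)))), Rational(-1, 12297))) = Add(Rational(1402, 19), Add(Rational(-1, 4099), Mul(Rational(2, 12297), I, Pow(11, Rational(1, 2))))) = Add(Rational(5746779, 77881), Mul(Rational(2, 12297), I, Pow(11, Rational(1, 2))))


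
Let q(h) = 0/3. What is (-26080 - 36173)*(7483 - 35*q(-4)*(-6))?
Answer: -465839199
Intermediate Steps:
q(h) = 0 (q(h) = 0*(⅓) = 0)
(-26080 - 36173)*(7483 - 35*q(-4)*(-6)) = (-26080 - 36173)*(7483 - 35*0*(-6)) = -62253*(7483 + 0*(-6)) = -62253*(7483 + 0) = -62253*7483 = -465839199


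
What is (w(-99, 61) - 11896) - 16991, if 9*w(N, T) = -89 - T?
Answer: -86711/3 ≈ -28904.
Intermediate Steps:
w(N, T) = -89/9 - T/9 (w(N, T) = (-89 - T)/9 = -89/9 - T/9)
(w(-99, 61) - 11896) - 16991 = ((-89/9 - ⅑*61) - 11896) - 16991 = ((-89/9 - 61/9) - 11896) - 16991 = (-50/3 - 11896) - 16991 = -35738/3 - 16991 = -86711/3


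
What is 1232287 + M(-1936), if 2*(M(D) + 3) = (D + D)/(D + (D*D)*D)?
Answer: 4618719963549/3748097 ≈ 1.2323e+6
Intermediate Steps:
M(D) = -3 + D/(D + D**3) (M(D) = -3 + ((D + D)/(D + (D*D)*D))/2 = -3 + ((2*D)/(D + D**2*D))/2 = -3 + ((2*D)/(D + D**3))/2 = -3 + (2*D/(D + D**3))/2 = -3 + D/(D + D**3))
1232287 + M(-1936) = 1232287 + (-2 - 3*(-1936)**2)/(1 + (-1936)**2) = 1232287 + (-2 - 3*3748096)/(1 + 3748096) = 1232287 + (-2 - 11244288)/3748097 = 1232287 + (1/3748097)*(-11244290) = 1232287 - 11244290/3748097 = 4618719963549/3748097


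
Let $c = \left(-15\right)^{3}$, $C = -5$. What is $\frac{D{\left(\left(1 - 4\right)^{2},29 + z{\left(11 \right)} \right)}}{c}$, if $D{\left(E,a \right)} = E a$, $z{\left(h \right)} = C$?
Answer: $- \frac{8}{125} \approx -0.064$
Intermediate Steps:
$z{\left(h \right)} = -5$
$c = -3375$
$\frac{D{\left(\left(1 - 4\right)^{2},29 + z{\left(11 \right)} \right)}}{c} = \frac{\left(1 - 4\right)^{2} \left(29 - 5\right)}{-3375} = \left(-3\right)^{2} \cdot 24 \left(- \frac{1}{3375}\right) = 9 \cdot 24 \left(- \frac{1}{3375}\right) = 216 \left(- \frac{1}{3375}\right) = - \frac{8}{125}$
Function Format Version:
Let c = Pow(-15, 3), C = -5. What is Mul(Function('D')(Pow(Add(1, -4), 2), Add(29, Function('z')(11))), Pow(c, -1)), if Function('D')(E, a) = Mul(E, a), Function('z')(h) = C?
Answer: Rational(-8, 125) ≈ -0.064000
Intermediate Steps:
Function('z')(h) = -5
c = -3375
Mul(Function('D')(Pow(Add(1, -4), 2), Add(29, Function('z')(11))), Pow(c, -1)) = Mul(Mul(Pow(Add(1, -4), 2), Add(29, -5)), Pow(-3375, -1)) = Mul(Mul(Pow(-3, 2), 24), Rational(-1, 3375)) = Mul(Mul(9, 24), Rational(-1, 3375)) = Mul(216, Rational(-1, 3375)) = Rational(-8, 125)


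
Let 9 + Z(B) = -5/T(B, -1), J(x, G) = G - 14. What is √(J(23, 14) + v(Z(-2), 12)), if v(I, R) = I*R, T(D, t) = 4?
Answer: I*√123 ≈ 11.091*I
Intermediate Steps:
J(x, G) = -14 + G
Z(B) = -41/4 (Z(B) = -9 - 5/4 = -41/4)
√(J(23, 14) + v(Z(-2), 12)) = √((-14 + 14) - 41/4*12) = √(0 - 123) = √(-123) = I*√123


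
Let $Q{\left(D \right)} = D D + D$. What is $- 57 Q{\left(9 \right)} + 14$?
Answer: $-5116$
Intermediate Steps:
$Q{\left(D \right)} = D + D^{2}$ ($Q{\left(D \right)} = D^{2} + D = D + D^{2}$)
$- 57 Q{\left(9 \right)} + 14 = - 57 \cdot 9 \left(1 + 9\right) + 14 = - 57 \cdot 9 \cdot 10 + 14 = \left(-57\right) 90 + 14 = -5130 + 14 = -5116$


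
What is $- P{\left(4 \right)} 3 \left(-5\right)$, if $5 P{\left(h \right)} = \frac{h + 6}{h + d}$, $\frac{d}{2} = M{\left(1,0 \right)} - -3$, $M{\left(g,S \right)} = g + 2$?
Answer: $\frac{15}{8} \approx 1.875$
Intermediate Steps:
$M{\left(g,S \right)} = 2 + g$
$d = 12$ ($d = 2 \left(\left(2 + 1\right) - -3\right) = 2 \left(3 + 3\right) = 2 \cdot 6 = 12$)
$P{\left(h \right)} = \frac{6 + h}{5 \left(12 + h\right)}$ ($P{\left(h \right)} = \frac{\left(h + 6\right) \frac{1}{h + 12}}{5} = \frac{\left(6 + h\right) \frac{1}{12 + h}}{5} = \frac{\frac{1}{12 + h} \left(6 + h\right)}{5} = \frac{6 + h}{5 \left(12 + h\right)}$)
$- P{\left(4 \right)} 3 \left(-5\right) = - \frac{6 + 4}{5 \left(12 + 4\right)} 3 \left(-5\right) = - \frac{10}{5 \cdot 16} \left(-15\right) = \left(-1\right) \frac{1}{8} \left(-15\right) = \left(- \frac{1}{8}\right) \left(-15\right) = \frac{15}{8}$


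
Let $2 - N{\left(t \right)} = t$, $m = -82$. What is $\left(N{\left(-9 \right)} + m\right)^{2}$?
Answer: $5041$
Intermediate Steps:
$N{\left(t \right)} = 2 - t$
$\left(N{\left(-9 \right)} + m\right)^{2} = \left(\left(2 - -9\right) - 82\right)^{2} = \left(\left(2 + 9\right) - 82\right)^{2} = \left(11 - 82\right)^{2} = \left(-71\right)^{2} = 5041$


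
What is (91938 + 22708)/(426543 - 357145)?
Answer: 8189/4957 ≈ 1.6520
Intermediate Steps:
(91938 + 22708)/(426543 - 357145) = 114646/69398 = 114646*(1/69398) = 8189/4957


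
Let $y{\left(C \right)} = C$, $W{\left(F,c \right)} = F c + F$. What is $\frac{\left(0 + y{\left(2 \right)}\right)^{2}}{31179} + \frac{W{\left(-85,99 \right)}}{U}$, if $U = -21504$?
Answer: $\frac{22092293}{55872768} \approx 0.3954$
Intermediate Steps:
$W{\left(F,c \right)} = F + F c$
$\frac{\left(0 + y{\left(2 \right)}\right)^{2}}{31179} + \frac{W{\left(-85,99 \right)}}{U} = \frac{\left(0 + 2\right)^{2}}{31179} + \frac{\left(-85\right) \left(1 + 99\right)}{-21504} = 2^{2} \cdot \frac{1}{31179} + \left(-85\right) 100 \left(- \frac{1}{21504}\right) = 4 \cdot \frac{1}{31179} - - \frac{2125}{5376} = \frac{4}{31179} + \frac{2125}{5376} = \frac{22092293}{55872768}$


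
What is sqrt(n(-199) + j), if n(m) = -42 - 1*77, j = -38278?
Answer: I*sqrt(38397) ≈ 195.95*I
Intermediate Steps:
n(m) = -119 (n(m) = -42 - 77 = -119)
sqrt(n(-199) + j) = sqrt(-119 - 38278) = sqrt(-38397) = I*sqrt(38397)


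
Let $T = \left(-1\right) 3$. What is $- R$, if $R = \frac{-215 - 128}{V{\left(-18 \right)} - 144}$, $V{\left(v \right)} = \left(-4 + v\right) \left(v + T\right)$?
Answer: $\frac{343}{318} \approx 1.0786$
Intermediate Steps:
$T = -3$
$V{\left(v \right)} = \left(-4 + v\right) \left(-3 + v\right)$ ($V{\left(v \right)} = \left(-4 + v\right) \left(v - 3\right) = \left(-4 + v\right) \left(-3 + v\right)$)
$R = - \frac{343}{318}$ ($R = \frac{-215 - 128}{\left(12 + \left(-18\right)^{2} - -126\right) - 144} = - \frac{343}{\left(12 + 324 + 126\right) - 144} = - \frac{343}{462 - 144} = - \frac{343}{318} \approx -1.0786$)
$- R = \left(-1\right) \left(- \frac{343}{318}\right) = \frac{343}{318}$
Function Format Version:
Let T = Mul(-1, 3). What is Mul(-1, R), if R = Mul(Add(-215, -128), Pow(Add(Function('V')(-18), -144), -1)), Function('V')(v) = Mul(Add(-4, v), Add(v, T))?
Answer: Rational(343, 318) ≈ 1.0786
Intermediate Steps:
T = -3
Function('V')(v) = Mul(Add(-4, v), Add(-3, v)) (Function('V')(v) = Mul(Add(-4, v), Add(v, -3)) = Mul(Add(-4, v), Add(-3, v)))
R = Rational(-343, 318) (R = Mul(Add(-215, -128), Pow(Add(Add(12, Pow(-18, 2), Mul(-7, -18)), -144), -1)) = Mul(-343, Pow(Add(Add(12, 324, 126), -144), -1)) = Mul(-343, Pow(Add(462, -144), -1)) = Mul(-343, Pow(318, -1)) = Mul(-343, Rational(1, 318)) = Rational(-343, 318) ≈ -1.0786)
Mul(-1, R) = Mul(-1, Rational(-343, 318)) = Rational(343, 318)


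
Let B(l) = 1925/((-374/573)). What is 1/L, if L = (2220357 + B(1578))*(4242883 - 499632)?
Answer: 34/282210666566613 ≈ 1.2048e-13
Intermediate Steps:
B(l) = -100275/34 (B(l) = 1925/((-374*1/573)) = 1925/(-374/573) = 1925*(-573/374) = -100275/34)
L = 282210666566613/34 (L = (2220357 - 100275/34)*(4242883 - 499632) = (75391863/34)*3743251 = 282210666566613/34 ≈ 8.3003e+12)
1/L = 1/(282210666566613/34) = 34/282210666566613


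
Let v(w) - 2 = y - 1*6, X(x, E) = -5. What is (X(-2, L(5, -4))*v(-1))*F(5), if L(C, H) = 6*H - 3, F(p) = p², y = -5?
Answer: 1125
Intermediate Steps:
L(C, H) = -3 + 6*H
v(w) = -9 (v(w) = 2 + (-5 - 1*6) = 2 + (-5 - 6) = 2 - 11 = -9)
(X(-2, L(5, -4))*v(-1))*F(5) = -5*(-9)*5² = 45*25 = 1125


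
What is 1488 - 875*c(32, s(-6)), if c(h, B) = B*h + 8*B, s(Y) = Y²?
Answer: -1258512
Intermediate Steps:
c(h, B) = 8*B + B*h
1488 - 875*c(32, s(-6)) = 1488 - 875*(-6)²*(8 + 32) = 1488 - 31500*40 = 1488 - 875*1440 = 1488 - 1260000 = -1258512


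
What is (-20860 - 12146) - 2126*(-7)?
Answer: -18124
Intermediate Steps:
(-20860 - 12146) - 2126*(-7) = -33006 - 1*(-14882) = -33006 + 14882 = -18124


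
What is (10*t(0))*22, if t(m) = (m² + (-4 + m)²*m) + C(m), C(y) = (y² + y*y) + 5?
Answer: 1100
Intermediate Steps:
C(y) = 5 + 2*y² (C(y) = (y² + y²) + 5 = 2*y² + 5 = 5 + 2*y²)
t(m) = 5 + 3*m² + m*(-4 + m)² (t(m) = (m² + (-4 + m)²*m) + (5 + 2*m²) = (m² + m*(-4 + m)²) + (5 + 2*m²) = 5 + 3*m² + m*(-4 + m)²)
(10*t(0))*22 = (10*(5 + 3*0² + 0*(-4 + 0)²))*22 = (10*(5 + 3*0 + 0*(-4)²))*22 = (10*(5 + 0 + 0*16))*22 = (10*(5 + 0 + 0))*22 = (10*5)*22 = 50*22 = 1100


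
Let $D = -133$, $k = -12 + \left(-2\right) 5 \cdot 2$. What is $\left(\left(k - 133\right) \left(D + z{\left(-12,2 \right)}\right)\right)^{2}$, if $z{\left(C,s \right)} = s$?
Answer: $467208225$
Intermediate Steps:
$k = -32$ ($k = -12 - 20 = -32$)
$\left(\left(k - 133\right) \left(D + z{\left(-12,2 \right)}\right)\right)^{2} = \left(\left(-32 - 133\right) \left(-133 + 2\right)\right)^{2} = \left(\left(-165\right) \left(-131\right)\right)^{2} = 21615^{2} = 467208225$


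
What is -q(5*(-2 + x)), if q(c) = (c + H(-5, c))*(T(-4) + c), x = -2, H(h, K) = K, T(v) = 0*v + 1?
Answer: -760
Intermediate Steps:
T(v) = 1 (T(v) = 0 + 1 = 1)
q(c) = 2*c*(1 + c) (q(c) = (c + c)*(1 + c) = (2*c)*(1 + c) = 2*c*(1 + c))
-q(5*(-2 + x)) = -2*5*(-2 - 2)*(1 + 5*(-2 - 2)) = -2*5*(-4)*(1 + 5*(-4)) = -2*(-20)*(1 - 20) = -2*(-20)*(-19) = -1*760 = -760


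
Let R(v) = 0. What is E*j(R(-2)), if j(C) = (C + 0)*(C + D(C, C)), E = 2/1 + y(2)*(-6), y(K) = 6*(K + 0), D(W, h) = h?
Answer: 0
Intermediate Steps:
y(K) = 6*K
E = -70 (E = 2/1 + (6*2)*(-6) = 2*1 + 12*(-6) = 2 - 72 = -70)
j(C) = 2*C² (j(C) = (C + 0)*(C + C) = C*(2*C) = 2*C²)
E*j(R(-2)) = -140*0² = -140*0 = -70*0 = 0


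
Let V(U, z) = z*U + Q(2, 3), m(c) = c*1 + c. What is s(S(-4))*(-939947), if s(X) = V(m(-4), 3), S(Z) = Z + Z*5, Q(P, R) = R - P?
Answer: 21618781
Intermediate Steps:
S(Z) = 6*Z (S(Z) = Z + 5*Z = 6*Z)
m(c) = 2*c (m(c) = c + c = 2*c)
V(U, z) = 1 + U*z (V(U, z) = z*U + (3 - 1*2) = U*z + (3 - 2) = U*z + 1 = 1 + U*z)
s(X) = -23 (s(X) = 1 + (2*(-4))*3 = 1 - 8*3 = 1 - 24 = -23)
s(S(-4))*(-939947) = -23*(-939947) = 21618781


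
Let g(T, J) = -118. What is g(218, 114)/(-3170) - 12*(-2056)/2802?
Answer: 6545073/740195 ≈ 8.8424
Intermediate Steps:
g(218, 114)/(-3170) - 12*(-2056)/2802 = -118/(-3170) - 12*(-2056)/2802 = -118*(-1/3170) + 24672*(1/2802) = 59/1585 + 4112/467 = 6545073/740195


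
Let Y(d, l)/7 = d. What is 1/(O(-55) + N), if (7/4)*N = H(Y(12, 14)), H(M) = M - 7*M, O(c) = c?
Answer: -1/343 ≈ -0.0029155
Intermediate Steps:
Y(d, l) = 7*d
H(M) = -6*M
N = -288 (N = 4*(-42*12)/7 = 4*(-6*84)/7 = (4/7)*(-504) = -288)
1/(O(-55) + N) = 1/(-55 - 288) = 1/(-343) = -1/343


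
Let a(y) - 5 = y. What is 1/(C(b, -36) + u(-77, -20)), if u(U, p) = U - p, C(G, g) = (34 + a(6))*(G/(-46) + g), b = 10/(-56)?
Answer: -1288/2159751 ≈ -0.00059636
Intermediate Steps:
a(y) = 5 + y
b = -5/28 (b = 10*(-1/56) = -5/28 ≈ -0.17857)
C(G, g) = 45*g - 45*G/46 (C(G, g) = (34 + (5 + 6))*(G/(-46) + g) = (34 + 11)*(G*(-1/46) + g) = 45*(-G/46 + g) = 45*(g - G/46) = 45*g - 45*G/46)
1/(C(b, -36) + u(-77, -20)) = 1/((45*(-36) - 45/46*(-5/28)) + (-77 - 1*(-20))) = 1/((-1620 + 225/1288) + (-77 + 20)) = 1/(-2086335/1288 - 57) = 1/(-2159751/1288) = -1288/2159751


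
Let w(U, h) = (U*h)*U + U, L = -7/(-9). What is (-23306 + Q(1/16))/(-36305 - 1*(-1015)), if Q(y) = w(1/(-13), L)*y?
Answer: 283587463/429408720 ≈ 0.66041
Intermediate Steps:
L = 7/9 (L = -7*(-⅑) = 7/9 ≈ 0.77778)
w(U, h) = U + h*U² (w(U, h) = h*U² + U = U + h*U²)
Q(y) = -110*y/1521 (Q(y) = ((1 + (7/9)/(-13))/(-13))*y = (-(1 - 1/13*7/9)/13)*y = (-(1 - 7/117)/13)*y = (-1/13*110/117)*y = -110*y/1521)
(-23306 + Q(1/16))/(-36305 - 1*(-1015)) = (-23306 - 110/1521/16)/(-36305 - 1*(-1015)) = (-23306 - 110/1521*1/16)/(-36305 + 1015) = (-23306 - 55/12168)/(-35290) = -283587463/12168*(-1/35290) = 283587463/429408720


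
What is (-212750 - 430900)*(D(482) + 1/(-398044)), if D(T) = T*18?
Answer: -1111400027040975/199022 ≈ -5.5843e+9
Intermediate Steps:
D(T) = 18*T
(-212750 - 430900)*(D(482) + 1/(-398044)) = (-212750 - 430900)*(18*482 + 1/(-398044)) = -643650*(8676 - 1/398044) = -643650*3453429743/398044 = -1111400027040975/199022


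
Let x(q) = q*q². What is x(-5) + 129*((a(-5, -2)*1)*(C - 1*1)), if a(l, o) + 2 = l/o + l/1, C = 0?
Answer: 911/2 ≈ 455.50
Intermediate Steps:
a(l, o) = -2 + l + l/o (a(l, o) = -2 + (l/o + l/1) = -2 + (l/o + l*1) = -2 + (l/o + l) = -2 + (l + l/o) = -2 + l + l/o)
x(q) = q³
x(-5) + 129*((a(-5, -2)*1)*(C - 1*1)) = (-5)³ + 129*(((-2 - 5 - 5/(-2))*1)*(0 - 1*1)) = -125 + 129*(((-2 - 5 - 5*(-½))*1)*(0 - 1)) = -125 + 129*(((-2 - 5 + 5/2)*1)*(-1)) = -125 + 129*(-9/2*1*(-1)) = -125 + 129*(-9/2*(-1)) = -125 + 129*(9/2) = -125 + 1161/2 = 911/2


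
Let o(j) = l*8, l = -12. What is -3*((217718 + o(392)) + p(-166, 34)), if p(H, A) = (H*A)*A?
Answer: -77178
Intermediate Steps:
p(H, A) = H*A² (p(H, A) = (A*H)*A = H*A²)
o(j) = -96 (o(j) = -12*8 = -96)
-3*((217718 + o(392)) + p(-166, 34)) = -3*((217718 - 96) - 166*34²) = -3*(217622 - 166*1156) = -3*(217622 - 191896) = -3*25726 = -77178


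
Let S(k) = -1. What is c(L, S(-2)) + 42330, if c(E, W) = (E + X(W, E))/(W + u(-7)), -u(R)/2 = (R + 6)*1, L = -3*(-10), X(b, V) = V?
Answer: 42390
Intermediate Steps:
L = 30
u(R) = -12 - 2*R (u(R) = -2*(R + 6) = -2*(6 + R) = -12 - 2*R)
c(E, W) = 2*E/(2 + W) (c(E, W) = (E + E)/(W + (-12 - 2*(-7))) = (2*E)/(W + (-12 + 14)) = (2*E)/(W + 2) = (2*E)/(2 + W) = 2*E/(2 + W))
c(L, S(-2)) + 42330 = 2*30/(2 - 1) + 42330 = 2*30/1 + 42330 = 2*30*1 + 42330 = 60 + 42330 = 42390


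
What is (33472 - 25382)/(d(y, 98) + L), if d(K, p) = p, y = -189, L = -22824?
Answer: -4045/11363 ≈ -0.35598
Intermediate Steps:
(33472 - 25382)/(d(y, 98) + L) = (33472 - 25382)/(98 - 22824) = 8090/(-22726) = 8090*(-1/22726) = -4045/11363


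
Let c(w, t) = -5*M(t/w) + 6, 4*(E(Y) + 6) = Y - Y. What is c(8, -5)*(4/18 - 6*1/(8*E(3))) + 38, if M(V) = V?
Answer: 23713/576 ≈ 41.168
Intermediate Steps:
E(Y) = -6 (E(Y) = -6 + (Y - Y)/4 = -6 + (1/4)*0 = -6 + 0 = -6)
c(w, t) = 6 - 5*t/w (c(w, t) = -5*t/w + 6 = 6 - 5*t/w)
c(8, -5)*(4/18 - 6*1/(8*E(3))) + 38 = (6 - 5*(-5)/8)*(4/18 - 6/(-6*4*2)) + 38 = (6 - 5*(-5)*1/8)*(4*(1/18) - 6/((-24*2))) + 38 = (6 + 25/8)*(2/9 - 6/(-48)) + 38 = 73*(2/9 - 6*(-1/48))/8 + 38 = 73*(2/9 + 1/8)/8 + 38 = (73/8)*(25/72) + 38 = 1825/576 + 38 = 23713/576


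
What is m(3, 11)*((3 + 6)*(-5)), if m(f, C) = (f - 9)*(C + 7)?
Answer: 4860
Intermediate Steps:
m(f, C) = (-9 + f)*(7 + C)
m(3, 11)*((3 + 6)*(-5)) = (-63 - 9*11 + 7*3 + 11*3)*((3 + 6)*(-5)) = (-63 - 99 + 21 + 33)*(9*(-5)) = -108*(-45) = 4860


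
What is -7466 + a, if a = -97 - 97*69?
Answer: -14256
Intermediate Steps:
a = -6790 (a = -97 - 6693 = -6790)
-7466 + a = -7466 - 6790 = -14256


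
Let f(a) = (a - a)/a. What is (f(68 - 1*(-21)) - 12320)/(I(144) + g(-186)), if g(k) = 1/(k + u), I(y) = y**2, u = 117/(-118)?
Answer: -135920400/228769861 ≈ -0.59414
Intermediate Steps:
u = -117/118 (u = 117*(-1/118) = -117/118 ≈ -0.99153)
g(k) = 1/(-117/118 + k) (g(k) = 1/(k - 117/118) = 1/(-117/118 + k))
f(a) = 0 (f(a) = 0/a = 0)
(f(68 - 1*(-21)) - 12320)/(I(144) + g(-186)) = (0 - 12320)/(144**2 + 118/(-117 + 118*(-186))) = -12320/(20736 + 118/(-117 - 21948)) = -12320/(20736 + 118/(-22065)) = -12320/(20736 + 118*(-1/22065)) = -12320/(20736 - 118/22065) = -12320/457539722/22065 = -12320*22065/457539722 = -135920400/228769861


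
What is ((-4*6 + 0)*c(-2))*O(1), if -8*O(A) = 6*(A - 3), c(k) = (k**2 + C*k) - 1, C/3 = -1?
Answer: -324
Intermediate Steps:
C = -3 (C = 3*(-1) = -3)
c(k) = -1 + k**2 - 3*k (c(k) = (k**2 - 3*k) - 1 = -1 + k**2 - 3*k)
O(A) = 9/4 - 3*A/4 (O(A) = -3*(A - 3)/4 = -3*(-3 + A)/4 = -(-18 + 6*A)/8 = 9/4 - 3*A/4)
((-4*6 + 0)*c(-2))*O(1) = ((-4*6 + 0)*(-1 + (-2)**2 - 3*(-2)))*(9/4 - 3/4*1) = ((-24 + 0)*(-1 + 4 + 6))*(9/4 - 3/4) = -24*9*(3/2) = -216*3/2 = -324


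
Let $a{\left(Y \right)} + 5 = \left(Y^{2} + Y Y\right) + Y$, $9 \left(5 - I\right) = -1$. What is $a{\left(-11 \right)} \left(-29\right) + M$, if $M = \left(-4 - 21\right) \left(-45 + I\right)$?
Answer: $- \frac{50011}{9} \approx -5556.8$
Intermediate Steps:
$I = \frac{46}{9}$ ($I = 5 - - \frac{1}{9} = 5 + \frac{1}{9} = \frac{46}{9} \approx 5.1111$)
$M = \frac{8975}{9}$ ($M = \left(-4 - 21\right) \left(-45 + \frac{46}{9}\right) = \left(-25\right) \left(- \frac{359}{9}\right) = \frac{8975}{9} \approx 997.22$)
$a{\left(Y \right)} = -5 + Y + 2 Y^{2}$ ($a{\left(Y \right)} = -5 + \left(\left(Y^{2} + Y Y\right) + Y\right) = -5 + \left(\left(Y^{2} + Y^{2}\right) + Y\right) = -5 + \left(2 Y^{2} + Y\right) = -5 + \left(Y + 2 Y^{2}\right) = -5 + Y + 2 Y^{2}$)
$a{\left(-11 \right)} \left(-29\right) + M = \left(-5 - 11 + 2 \left(-11\right)^{2}\right) \left(-29\right) + \frac{8975}{9} = \left(-5 - 11 + 2 \cdot 121\right) \left(-29\right) + \frac{8975}{9} = \left(-5 - 11 + 242\right) \left(-29\right) + \frac{8975}{9} = 226 \left(-29\right) + \frac{8975}{9} = -6554 + \frac{8975}{9} = - \frac{50011}{9}$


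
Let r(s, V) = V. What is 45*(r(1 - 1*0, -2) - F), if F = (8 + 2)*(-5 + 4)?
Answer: 360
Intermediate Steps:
F = -10 (F = 10*(-1) = -10)
45*(r(1 - 1*0, -2) - F) = 45*(-2 - 1*(-10)) = 45*(-2 + 10) = 45*8 = 360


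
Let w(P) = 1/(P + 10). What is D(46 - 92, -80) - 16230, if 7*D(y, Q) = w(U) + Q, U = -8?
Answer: -227379/14 ≈ -16241.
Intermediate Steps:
w(P) = 1/(10 + P)
D(y, Q) = 1/14 + Q/7 (D(y, Q) = (1/(10 - 8) + Q)/7 = (1/2 + Q)/7 = (½ + Q)/7 = 1/14 + Q/7)
D(46 - 92, -80) - 16230 = (1/14 + (⅐)*(-80)) - 16230 = (1/14 - 80/7) - 16230 = -159/14 - 16230 = -227379/14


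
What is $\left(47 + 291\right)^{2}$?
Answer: $114244$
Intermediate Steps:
$\left(47 + 291\right)^{2} = 338^{2} = 114244$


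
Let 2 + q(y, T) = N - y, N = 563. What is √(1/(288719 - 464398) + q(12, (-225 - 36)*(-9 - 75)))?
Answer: √16943847785830/175679 ≈ 23.431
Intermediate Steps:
q(y, T) = 561 - y (q(y, T) = -2 + (563 - y) = 561 - y)
√(1/(288719 - 464398) + q(12, (-225 - 36)*(-9 - 75))) = √(1/(288719 - 464398) + (561 - 1*12)) = √(1/(-175679) + (561 - 12)) = √(-1/175679 + 549) = √(96447770/175679) = √16943847785830/175679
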